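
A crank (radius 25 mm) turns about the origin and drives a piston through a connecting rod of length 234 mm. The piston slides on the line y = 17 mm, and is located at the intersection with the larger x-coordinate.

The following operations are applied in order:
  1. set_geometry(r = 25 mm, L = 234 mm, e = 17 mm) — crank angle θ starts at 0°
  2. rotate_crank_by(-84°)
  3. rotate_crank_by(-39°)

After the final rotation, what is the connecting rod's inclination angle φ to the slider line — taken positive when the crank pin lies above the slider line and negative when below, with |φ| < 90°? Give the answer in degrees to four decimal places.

set_geometry: r = 25 mm, L = 234 mm, e = 17 mm; θ ← 0°
rotate_crank_by(-84°): θ ← 0° -84° = -84°
rotate_crank_by(-39°): θ ← -84° -39° = -123°
crank pin P = (r cos θ, r sin θ) = (-13.615976, -20.966764)
h = r sin θ − e = -20.966764 − 17 = -37.966764
sin φ = h / L = -37.966764 / 234 = -0.16225113
φ = arcsin(-0.16225113) = -9.337584°

-9.3376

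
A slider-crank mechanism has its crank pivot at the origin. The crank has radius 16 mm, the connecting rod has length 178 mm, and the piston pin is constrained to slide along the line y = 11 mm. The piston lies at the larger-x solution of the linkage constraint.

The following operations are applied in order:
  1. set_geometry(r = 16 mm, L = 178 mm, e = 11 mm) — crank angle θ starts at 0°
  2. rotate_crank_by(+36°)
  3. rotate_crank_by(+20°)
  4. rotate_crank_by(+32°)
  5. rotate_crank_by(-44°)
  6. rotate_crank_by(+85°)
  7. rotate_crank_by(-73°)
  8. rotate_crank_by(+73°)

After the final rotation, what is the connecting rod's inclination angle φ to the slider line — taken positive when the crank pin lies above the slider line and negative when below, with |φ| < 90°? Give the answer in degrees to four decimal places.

0.4617

set_geometry: r = 16 mm, L = 178 mm, e = 11 mm; θ ← 0°
rotate_crank_by(+36°): θ ← 0° +36° = 36°
rotate_crank_by(+20°): θ ← 36° +20° = 56°
rotate_crank_by(+32°): θ ← 56° +32° = 88°
rotate_crank_by(-44°): θ ← 88° -44° = 44°
rotate_crank_by(+85°): θ ← 44° +85° = 129°
rotate_crank_by(-73°): θ ← 129° -73° = 56°
rotate_crank_by(+73°): θ ← 56° +73° = 129°
crank pin P = (r cos θ, r sin θ) = (-10.069126, 12.434335)
h = r sin θ − e = 12.434335 − 11 = 1.434335
sin φ = h / L = 1.434335 / 178 = 0.00805806
φ = arcsin(0.00805806) = 0.461698°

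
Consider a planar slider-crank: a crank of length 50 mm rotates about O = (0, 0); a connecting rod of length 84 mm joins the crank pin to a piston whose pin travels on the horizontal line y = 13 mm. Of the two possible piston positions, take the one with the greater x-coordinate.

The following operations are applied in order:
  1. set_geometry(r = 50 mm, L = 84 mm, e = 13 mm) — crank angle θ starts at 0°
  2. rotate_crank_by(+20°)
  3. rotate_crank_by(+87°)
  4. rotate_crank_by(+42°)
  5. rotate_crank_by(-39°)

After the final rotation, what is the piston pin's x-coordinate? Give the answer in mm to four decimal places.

set_geometry: r = 50 mm, L = 84 mm, e = 13 mm; θ ← 0°
rotate_crank_by(+20°): θ ← 0° +20° = 20°
rotate_crank_by(+87°): θ ← 20° +87° = 107°
rotate_crank_by(+42°): θ ← 107° +42° = 149°
rotate_crank_by(-39°): θ ← 149° -39° = 110°
crank pin P = (r cos θ, r sin θ) = (-17.101007, 46.984631)
h = r sin θ − e = 46.984631 − 13 = 33.984631
x = r cos θ + √(L² − h²) = -17.101007 + √(7056.0 − 1154.9551) = -17.101007 + 76.818259 = 59.717251

59.7173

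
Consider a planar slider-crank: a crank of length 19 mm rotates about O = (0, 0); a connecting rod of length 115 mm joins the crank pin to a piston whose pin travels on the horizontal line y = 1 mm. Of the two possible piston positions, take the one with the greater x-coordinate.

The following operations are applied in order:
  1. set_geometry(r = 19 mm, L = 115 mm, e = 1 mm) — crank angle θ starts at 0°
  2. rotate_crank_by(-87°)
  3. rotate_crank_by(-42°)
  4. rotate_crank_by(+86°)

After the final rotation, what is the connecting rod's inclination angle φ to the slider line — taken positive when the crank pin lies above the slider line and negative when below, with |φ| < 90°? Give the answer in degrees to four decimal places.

set_geometry: r = 19 mm, L = 115 mm, e = 1 mm; θ ← 0°
rotate_crank_by(-87°): θ ← 0° -87° = -87°
rotate_crank_by(-42°): θ ← -87° -42° = -129°
rotate_crank_by(+86°): θ ← -129° +86° = -43°
crank pin P = (r cos θ, r sin θ) = (13.895720, -12.957969)
h = r sin θ − e = -12.957969 − 1 = -13.957969
sin φ = h / L = -13.957969 / 115 = -0.12137364
φ = arcsin(-0.12137364) = -6.971386°

-6.9714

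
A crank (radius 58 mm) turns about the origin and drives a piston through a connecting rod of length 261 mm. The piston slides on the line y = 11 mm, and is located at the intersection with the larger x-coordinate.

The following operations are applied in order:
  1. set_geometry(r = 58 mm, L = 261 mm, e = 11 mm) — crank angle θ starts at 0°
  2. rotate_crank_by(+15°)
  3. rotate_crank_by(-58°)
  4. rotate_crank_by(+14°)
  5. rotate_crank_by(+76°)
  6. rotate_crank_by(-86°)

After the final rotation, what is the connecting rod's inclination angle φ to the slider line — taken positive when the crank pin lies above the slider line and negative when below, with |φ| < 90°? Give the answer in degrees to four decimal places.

set_geometry: r = 58 mm, L = 261 mm, e = 11 mm; θ ← 0°
rotate_crank_by(+15°): θ ← 0° +15° = 15°
rotate_crank_by(-58°): θ ← 15° -58° = -43°
rotate_crank_by(+14°): θ ← -43° +14° = -29°
rotate_crank_by(+76°): θ ← -29° +76° = 47°
rotate_crank_by(-86°): θ ← 47° -86° = -39°
crank pin P = (r cos θ, r sin θ) = (45.074466, -36.500583)
h = r sin θ − e = -36.500583 − 11 = -47.500583
sin φ = h / L = -47.500583 / 261 = -0.18199457
φ = arcsin(-0.18199457) = -10.485959°

-10.4860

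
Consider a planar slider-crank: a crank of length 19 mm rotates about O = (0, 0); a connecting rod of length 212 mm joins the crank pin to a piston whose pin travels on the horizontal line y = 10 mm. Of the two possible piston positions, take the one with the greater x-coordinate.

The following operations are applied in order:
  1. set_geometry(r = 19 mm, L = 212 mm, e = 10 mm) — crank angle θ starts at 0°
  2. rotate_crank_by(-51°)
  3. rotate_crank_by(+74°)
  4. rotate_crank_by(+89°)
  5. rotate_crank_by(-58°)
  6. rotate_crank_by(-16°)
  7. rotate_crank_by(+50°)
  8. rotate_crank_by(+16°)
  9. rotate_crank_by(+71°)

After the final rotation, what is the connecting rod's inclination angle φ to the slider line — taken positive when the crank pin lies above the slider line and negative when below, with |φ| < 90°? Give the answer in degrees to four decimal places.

set_geometry: r = 19 mm, L = 212 mm, e = 10 mm; θ ← 0°
rotate_crank_by(-51°): θ ← 0° -51° = -51°
rotate_crank_by(+74°): θ ← -51° +74° = 23°
rotate_crank_by(+89°): θ ← 23° +89° = 112°
rotate_crank_by(-58°): θ ← 112° -58° = 54°
rotate_crank_by(-16°): θ ← 54° -16° = 38°
rotate_crank_by(+50°): θ ← 38° +50° = 88°
rotate_crank_by(+16°): θ ← 88° +16° = 104°
rotate_crank_by(+71°): θ ← 104° +71° = 175°
crank pin P = (r cos θ, r sin θ) = (-18.927699, 1.655959)
h = r sin θ − e = 1.655959 − 10 = -8.344041
sin φ = h / L = -8.344041 / 212 = -0.03935868
φ = arcsin(-0.03935868) = -2.255669°

-2.2557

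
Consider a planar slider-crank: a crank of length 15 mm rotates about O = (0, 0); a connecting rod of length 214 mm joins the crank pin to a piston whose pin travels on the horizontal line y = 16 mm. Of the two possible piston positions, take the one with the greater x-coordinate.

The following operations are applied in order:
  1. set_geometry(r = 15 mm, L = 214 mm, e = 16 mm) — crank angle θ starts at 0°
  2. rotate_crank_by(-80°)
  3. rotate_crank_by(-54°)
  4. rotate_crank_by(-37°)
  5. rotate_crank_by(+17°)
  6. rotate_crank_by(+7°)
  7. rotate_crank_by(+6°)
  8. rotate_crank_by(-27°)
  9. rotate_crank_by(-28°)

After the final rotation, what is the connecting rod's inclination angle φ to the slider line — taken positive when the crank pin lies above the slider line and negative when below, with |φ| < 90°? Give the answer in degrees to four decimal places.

set_geometry: r = 15 mm, L = 214 mm, e = 16 mm; θ ← 0°
rotate_crank_by(-80°): θ ← 0° -80° = -80°
rotate_crank_by(-54°): θ ← -80° -54° = -134°
rotate_crank_by(-37°): θ ← -134° -37° = -171°
rotate_crank_by(+17°): θ ← -171° +17° = -154°
rotate_crank_by(+7°): θ ← -154° +7° = -147°
rotate_crank_by(+6°): θ ← -147° +6° = -141°
rotate_crank_by(-27°): θ ← -141° -27° = -168°
rotate_crank_by(-28°): θ ← -168° -28° = -196°
crank pin P = (r cos θ, r sin θ) = (-14.418925, 4.134560)
h = r sin θ − e = 4.134560 − 16 = -11.865440
sin φ = h / L = -11.865440 / 214 = -0.05544598
φ = arcsin(-0.05544598) = -3.178451°

-3.1785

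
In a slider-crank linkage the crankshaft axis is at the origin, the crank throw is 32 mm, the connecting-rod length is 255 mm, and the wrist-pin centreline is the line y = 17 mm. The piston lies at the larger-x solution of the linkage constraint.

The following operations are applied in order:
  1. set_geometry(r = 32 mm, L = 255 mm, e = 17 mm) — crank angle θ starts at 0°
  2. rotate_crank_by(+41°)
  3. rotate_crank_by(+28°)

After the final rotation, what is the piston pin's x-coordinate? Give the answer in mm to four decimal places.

set_geometry: r = 32 mm, L = 255 mm, e = 17 mm; θ ← 0°
rotate_crank_by(+41°): θ ← 0° +41° = 41°
rotate_crank_by(+28°): θ ← 41° +28° = 69°
crank pin P = (r cos θ, r sin θ) = (11.467774, 29.874574)
h = r sin θ − e = 29.874574 − 17 = 12.874574
x = r cos θ + √(L² − h²) = 11.467774 + √(65025.0 − 165.7546) = 11.467774 + 254.674784 = 266.142558

266.1426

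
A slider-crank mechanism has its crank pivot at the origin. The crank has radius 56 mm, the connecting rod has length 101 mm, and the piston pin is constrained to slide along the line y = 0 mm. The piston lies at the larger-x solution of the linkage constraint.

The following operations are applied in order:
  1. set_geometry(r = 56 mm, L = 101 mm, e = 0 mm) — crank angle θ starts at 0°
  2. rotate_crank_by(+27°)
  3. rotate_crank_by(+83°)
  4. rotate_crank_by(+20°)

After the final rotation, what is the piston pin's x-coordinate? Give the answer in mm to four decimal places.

set_geometry: r = 56 mm, L = 101 mm, e = 0 mm; θ ← 0°
rotate_crank_by(+27°): θ ← 0° +27° = 27°
rotate_crank_by(+83°): θ ← 27° +83° = 110°
rotate_crank_by(+20°): θ ← 110° +20° = 130°
crank pin P = (r cos θ, r sin θ) = (-35.996106, 42.898489)
h = r sin θ − e = 42.898489 − 0 = 42.898489
x = r cos θ + √(L² − h²) = -35.996106 + √(10201.0 − 1840.2803) = -35.996106 + 91.436971 = 55.440865

55.4409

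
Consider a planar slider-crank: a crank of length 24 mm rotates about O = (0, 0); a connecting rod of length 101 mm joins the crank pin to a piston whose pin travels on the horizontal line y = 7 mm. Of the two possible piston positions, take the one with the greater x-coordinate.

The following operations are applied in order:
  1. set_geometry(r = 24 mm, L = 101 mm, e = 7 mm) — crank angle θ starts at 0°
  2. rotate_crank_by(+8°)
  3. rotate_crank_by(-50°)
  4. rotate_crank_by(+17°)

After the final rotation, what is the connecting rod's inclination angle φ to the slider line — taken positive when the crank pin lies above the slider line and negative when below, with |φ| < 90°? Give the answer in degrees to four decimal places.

-9.7722

set_geometry: r = 24 mm, L = 101 mm, e = 7 mm; θ ← 0°
rotate_crank_by(+8°): θ ← 0° +8° = 8°
rotate_crank_by(-50°): θ ← 8° -50° = -42°
rotate_crank_by(+17°): θ ← -42° +17° = -25°
crank pin P = (r cos θ, r sin θ) = (21.751387, -10.142838)
h = r sin θ − e = -10.142838 − 7 = -17.142838
sin φ = h / L = -17.142838 / 101 = -0.16973107
φ = arcsin(-0.16973107) = -9.772183°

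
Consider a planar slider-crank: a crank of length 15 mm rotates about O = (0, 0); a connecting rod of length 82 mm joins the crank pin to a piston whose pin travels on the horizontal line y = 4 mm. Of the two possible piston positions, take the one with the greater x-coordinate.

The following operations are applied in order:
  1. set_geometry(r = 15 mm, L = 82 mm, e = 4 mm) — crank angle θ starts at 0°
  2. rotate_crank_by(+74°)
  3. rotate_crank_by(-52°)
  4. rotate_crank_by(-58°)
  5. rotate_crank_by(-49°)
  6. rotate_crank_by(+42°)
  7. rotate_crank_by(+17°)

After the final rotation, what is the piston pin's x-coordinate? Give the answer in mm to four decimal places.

set_geometry: r = 15 mm, L = 82 mm, e = 4 mm; θ ← 0°
rotate_crank_by(+74°): θ ← 0° +74° = 74°
rotate_crank_by(-52°): θ ← 74° -52° = 22°
rotate_crank_by(-58°): θ ← 22° -58° = -36°
rotate_crank_by(-49°): θ ← -36° -49° = -85°
rotate_crank_by(+42°): θ ← -85° +42° = -43°
rotate_crank_by(+17°): θ ← -43° +17° = -26°
crank pin P = (r cos θ, r sin θ) = (13.481911, -6.575567)
h = r sin θ − e = -6.575567 − 4 = -10.575567
x = r cos θ + √(L² − h²) = 13.481911 + √(6724.0 − 111.8426) = 13.481911 + 81.315173 = 94.797084

94.7971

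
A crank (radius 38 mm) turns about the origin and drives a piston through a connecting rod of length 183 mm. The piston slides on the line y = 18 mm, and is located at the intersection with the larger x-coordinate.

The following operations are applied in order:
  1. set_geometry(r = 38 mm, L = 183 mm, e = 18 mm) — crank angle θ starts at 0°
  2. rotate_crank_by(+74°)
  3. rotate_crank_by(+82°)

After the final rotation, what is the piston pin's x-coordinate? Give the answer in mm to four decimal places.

set_geometry: r = 38 mm, L = 183 mm, e = 18 mm; θ ← 0°
rotate_crank_by(+74°): θ ← 0° +74° = 74°
rotate_crank_by(+82°): θ ← 74° +82° = 156°
crank pin P = (r cos θ, r sin θ) = (-34.714727, 15.455992)
h = r sin θ − e = 15.455992 − 18 = -2.544008
x = r cos θ + √(L² − h²) = -34.714727 + √(33489.0 − 6.4720) = -34.714727 + 182.982316 = 148.267589

148.2676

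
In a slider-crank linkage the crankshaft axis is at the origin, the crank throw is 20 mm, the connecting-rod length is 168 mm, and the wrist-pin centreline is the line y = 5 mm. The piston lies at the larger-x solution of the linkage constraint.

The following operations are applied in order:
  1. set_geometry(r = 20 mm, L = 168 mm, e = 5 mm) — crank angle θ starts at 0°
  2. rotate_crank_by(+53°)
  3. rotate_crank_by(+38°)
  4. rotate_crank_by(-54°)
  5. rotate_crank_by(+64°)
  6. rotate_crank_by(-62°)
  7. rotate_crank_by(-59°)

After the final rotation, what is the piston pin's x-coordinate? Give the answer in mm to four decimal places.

186.3761

set_geometry: r = 20 mm, L = 168 mm, e = 5 mm; θ ← 0°
rotate_crank_by(+53°): θ ← 0° +53° = 53°
rotate_crank_by(+38°): θ ← 53° +38° = 91°
rotate_crank_by(-54°): θ ← 91° -54° = 37°
rotate_crank_by(+64°): θ ← 37° +64° = 101°
rotate_crank_by(-62°): θ ← 101° -62° = 39°
rotate_crank_by(-59°): θ ← 39° -59° = -20°
crank pin P = (r cos θ, r sin θ) = (18.793852, -6.840403)
h = r sin θ − e = -6.840403 − 5 = -11.840403
x = r cos θ + √(L² − h²) = 18.793852 + √(28224.0 − 140.1951) = 18.793852 + 167.582233 = 186.376086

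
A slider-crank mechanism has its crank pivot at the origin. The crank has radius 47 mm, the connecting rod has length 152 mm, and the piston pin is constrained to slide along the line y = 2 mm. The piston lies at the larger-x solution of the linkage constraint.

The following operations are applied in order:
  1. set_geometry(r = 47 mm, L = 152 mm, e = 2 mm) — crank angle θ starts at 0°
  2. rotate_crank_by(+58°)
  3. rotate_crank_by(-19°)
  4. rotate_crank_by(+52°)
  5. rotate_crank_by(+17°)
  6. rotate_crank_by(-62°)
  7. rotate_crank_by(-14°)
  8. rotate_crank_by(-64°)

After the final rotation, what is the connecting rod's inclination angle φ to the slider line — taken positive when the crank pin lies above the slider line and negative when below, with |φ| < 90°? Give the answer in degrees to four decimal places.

set_geometry: r = 47 mm, L = 152 mm, e = 2 mm; θ ← 0°
rotate_crank_by(+58°): θ ← 0° +58° = 58°
rotate_crank_by(-19°): θ ← 58° -19° = 39°
rotate_crank_by(+52°): θ ← 39° +52° = 91°
rotate_crank_by(+17°): θ ← 91° +17° = 108°
rotate_crank_by(-62°): θ ← 108° -62° = 46°
rotate_crank_by(-14°): θ ← 46° -14° = 32°
rotate_crank_by(-64°): θ ← 32° -64° = -32°
crank pin P = (r cos θ, r sin θ) = (39.858261, -24.906205)
h = r sin θ − e = -24.906205 − 2 = -26.906205
sin φ = h / L = -26.906205 / 152 = -0.17701451
φ = arcsin(-0.17701451) = -10.195911°

-10.1959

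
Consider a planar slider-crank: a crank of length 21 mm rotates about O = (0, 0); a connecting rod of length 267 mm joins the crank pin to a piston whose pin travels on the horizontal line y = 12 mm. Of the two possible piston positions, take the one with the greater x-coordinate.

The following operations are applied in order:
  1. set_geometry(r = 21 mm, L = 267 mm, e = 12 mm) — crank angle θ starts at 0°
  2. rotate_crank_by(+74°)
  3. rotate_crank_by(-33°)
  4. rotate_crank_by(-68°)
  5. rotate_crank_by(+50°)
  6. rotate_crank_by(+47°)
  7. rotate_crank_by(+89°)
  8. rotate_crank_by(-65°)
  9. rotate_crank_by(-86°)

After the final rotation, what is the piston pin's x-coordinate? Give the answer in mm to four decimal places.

set_geometry: r = 21 mm, L = 267 mm, e = 12 mm; θ ← 0°
rotate_crank_by(+74°): θ ← 0° +74° = 74°
rotate_crank_by(-33°): θ ← 74° -33° = 41°
rotate_crank_by(-68°): θ ← 41° -68° = -27°
rotate_crank_by(+50°): θ ← -27° +50° = 23°
rotate_crank_by(+47°): θ ← 23° +47° = 70°
rotate_crank_by(+89°): θ ← 70° +89° = 159°
rotate_crank_by(-65°): θ ← 159° -65° = 94°
rotate_crank_by(-86°): θ ← 94° -86° = 8°
crank pin P = (r cos θ, r sin θ) = (20.795629, 2.922635)
h = r sin θ − e = 2.922635 − 12 = -9.077365
x = r cos θ + √(L² − h²) = 20.795629 + √(71289.0 − 82.3986) = 20.795629 + 266.845651 = 287.641280

287.6413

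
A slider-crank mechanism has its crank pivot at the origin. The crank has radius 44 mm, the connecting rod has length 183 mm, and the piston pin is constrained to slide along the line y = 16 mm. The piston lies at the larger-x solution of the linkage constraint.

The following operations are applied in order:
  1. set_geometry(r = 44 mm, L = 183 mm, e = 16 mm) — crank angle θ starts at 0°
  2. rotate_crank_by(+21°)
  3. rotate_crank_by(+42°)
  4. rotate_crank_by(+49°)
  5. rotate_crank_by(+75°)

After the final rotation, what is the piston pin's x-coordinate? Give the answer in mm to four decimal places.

set_geometry: r = 44 mm, L = 183 mm, e = 16 mm; θ ← 0°
rotate_crank_by(+21°): θ ← 0° +21° = 21°
rotate_crank_by(+42°): θ ← 21° +42° = 63°
rotate_crank_by(+49°): θ ← 63° +49° = 112°
rotate_crank_by(+75°): θ ← 112° +75° = 187°
crank pin P = (r cos θ, r sin θ) = (-43.672031, -5.362251)
h = r sin θ − e = -5.362251 − 16 = -21.362251
x = r cos θ + √(L² − h²) = -43.672031 + √(33489.0 − 456.3458) = -43.672031 + 181.748877 = 138.076846

138.0768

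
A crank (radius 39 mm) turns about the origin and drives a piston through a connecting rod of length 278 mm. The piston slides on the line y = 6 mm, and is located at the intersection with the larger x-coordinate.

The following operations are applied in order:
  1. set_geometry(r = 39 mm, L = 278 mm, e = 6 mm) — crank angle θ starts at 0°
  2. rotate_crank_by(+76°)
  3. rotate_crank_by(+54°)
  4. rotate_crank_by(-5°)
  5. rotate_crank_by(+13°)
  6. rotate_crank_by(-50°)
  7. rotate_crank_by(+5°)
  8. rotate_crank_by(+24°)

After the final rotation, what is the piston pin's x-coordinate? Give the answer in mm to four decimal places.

set_geometry: r = 39 mm, L = 278 mm, e = 6 mm; θ ← 0°
rotate_crank_by(+76°): θ ← 0° +76° = 76°
rotate_crank_by(+54°): θ ← 76° +54° = 130°
rotate_crank_by(-5°): θ ← 130° -5° = 125°
rotate_crank_by(+13°): θ ← 125° +13° = 138°
rotate_crank_by(-50°): θ ← 138° -50° = 88°
rotate_crank_by(+5°): θ ← 88° +5° = 93°
rotate_crank_by(+24°): θ ← 93° +24° = 117°
crank pin P = (r cos θ, r sin θ) = (-17.705629, 34.749254)
h = r sin θ − e = 34.749254 − 6 = 28.749254
x = r cos θ + √(L² − h²) = -17.705629 + √(77284.0 − 826.5196) = -17.705629 + 276.509458 = 258.803829

258.8038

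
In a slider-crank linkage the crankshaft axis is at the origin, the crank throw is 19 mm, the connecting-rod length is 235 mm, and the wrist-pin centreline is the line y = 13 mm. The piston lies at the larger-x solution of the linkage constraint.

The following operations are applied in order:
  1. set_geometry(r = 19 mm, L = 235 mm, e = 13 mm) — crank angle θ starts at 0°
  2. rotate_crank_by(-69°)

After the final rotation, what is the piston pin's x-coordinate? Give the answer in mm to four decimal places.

239.7900

set_geometry: r = 19 mm, L = 235 mm, e = 13 mm; θ ← 0°
rotate_crank_by(-69°): θ ← 0° -69° = -69°
crank pin P = (r cos θ, r sin θ) = (6.808991, -17.738028)
h = r sin θ − e = -17.738028 − 13 = -30.738028
x = r cos θ + √(L² − h²) = 6.808991 + √(55225.0 − 944.8264) = 6.808991 + 232.981059 = 239.790050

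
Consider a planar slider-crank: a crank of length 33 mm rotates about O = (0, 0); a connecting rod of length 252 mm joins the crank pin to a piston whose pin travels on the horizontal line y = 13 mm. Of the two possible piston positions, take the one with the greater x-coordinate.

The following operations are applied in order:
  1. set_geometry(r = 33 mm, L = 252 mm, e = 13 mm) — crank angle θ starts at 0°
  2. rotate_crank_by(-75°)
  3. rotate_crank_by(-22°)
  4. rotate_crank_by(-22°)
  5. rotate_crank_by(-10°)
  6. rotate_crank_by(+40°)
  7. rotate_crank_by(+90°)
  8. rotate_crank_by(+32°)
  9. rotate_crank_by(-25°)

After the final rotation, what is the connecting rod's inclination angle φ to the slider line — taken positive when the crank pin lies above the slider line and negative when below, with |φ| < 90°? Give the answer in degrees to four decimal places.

-1.9119

set_geometry: r = 33 mm, L = 252 mm, e = 13 mm; θ ← 0°
rotate_crank_by(-75°): θ ← 0° -75° = -75°
rotate_crank_by(-22°): θ ← -75° -22° = -97°
rotate_crank_by(-22°): θ ← -97° -22° = -119°
rotate_crank_by(-10°): θ ← -119° -10° = -129°
rotate_crank_by(+40°): θ ← -129° +40° = -89°
rotate_crank_by(+90°): θ ← -89° +90° = 1°
rotate_crank_by(+32°): θ ← 1° +32° = 33°
rotate_crank_by(-25°): θ ← 33° -25° = 8°
crank pin P = (r cos θ, r sin θ) = (32.678846, 4.592712)
h = r sin θ − e = 4.592712 − 13 = -8.407288
sin φ = h / L = -8.407288 / 252 = -0.03336225
φ = arcsin(-0.03336225) = -1.911871°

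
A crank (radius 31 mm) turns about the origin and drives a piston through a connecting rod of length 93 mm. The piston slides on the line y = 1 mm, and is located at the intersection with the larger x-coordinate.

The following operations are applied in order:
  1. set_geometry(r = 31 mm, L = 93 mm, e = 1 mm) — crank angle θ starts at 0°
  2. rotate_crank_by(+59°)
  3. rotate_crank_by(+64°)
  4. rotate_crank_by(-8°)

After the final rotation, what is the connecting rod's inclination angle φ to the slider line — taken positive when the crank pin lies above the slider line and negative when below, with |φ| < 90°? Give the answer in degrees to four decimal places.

16.9388

set_geometry: r = 31 mm, L = 93 mm, e = 1 mm; θ ← 0°
rotate_crank_by(+59°): θ ← 0° +59° = 59°
rotate_crank_by(+64°): θ ← 59° +64° = 123°
rotate_crank_by(-8°): θ ← 123° -8° = 115°
crank pin P = (r cos θ, r sin θ) = (-13.101166, 28.095541)
h = r sin θ − e = 28.095541 − 1 = 27.095541
sin φ = h / L = 27.095541 / 93 = 0.29134991
φ = arcsin(0.29134991) = 16.938790°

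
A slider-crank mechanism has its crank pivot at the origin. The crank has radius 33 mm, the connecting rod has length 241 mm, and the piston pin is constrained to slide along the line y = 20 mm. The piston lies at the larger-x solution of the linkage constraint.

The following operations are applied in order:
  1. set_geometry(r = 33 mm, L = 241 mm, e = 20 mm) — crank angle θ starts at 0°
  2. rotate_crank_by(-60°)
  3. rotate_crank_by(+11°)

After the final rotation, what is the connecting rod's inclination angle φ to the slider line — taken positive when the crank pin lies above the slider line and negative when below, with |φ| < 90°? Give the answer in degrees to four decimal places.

set_geometry: r = 33 mm, L = 241 mm, e = 20 mm; θ ← 0°
rotate_crank_by(-60°): θ ← 0° -60° = -60°
rotate_crank_by(+11°): θ ← -60° +11° = -49°
crank pin P = (r cos θ, r sin θ) = (21.649948, -24.905416)
h = r sin θ − e = -24.905416 − 20 = -44.905416
sin φ = h / L = -44.905416 / 241 = -0.18632953
φ = arcsin(-0.18632953) = -10.738657°

-10.7387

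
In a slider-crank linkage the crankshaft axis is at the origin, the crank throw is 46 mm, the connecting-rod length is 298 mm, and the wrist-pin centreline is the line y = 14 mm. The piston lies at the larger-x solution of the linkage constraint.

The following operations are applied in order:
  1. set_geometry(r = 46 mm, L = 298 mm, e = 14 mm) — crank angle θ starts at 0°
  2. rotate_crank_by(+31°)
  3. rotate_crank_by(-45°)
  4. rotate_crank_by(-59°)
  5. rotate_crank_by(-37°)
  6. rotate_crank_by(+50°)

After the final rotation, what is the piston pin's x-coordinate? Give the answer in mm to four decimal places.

set_geometry: r = 46 mm, L = 298 mm, e = 14 mm; θ ← 0°
rotate_crank_by(+31°): θ ← 0° +31° = 31°
rotate_crank_by(-45°): θ ← 31° -45° = -14°
rotate_crank_by(-59°): θ ← -14° -59° = -73°
rotate_crank_by(-37°): θ ← -73° -37° = -110°
rotate_crank_by(+50°): θ ← -110° +50° = -60°
crank pin P = (r cos θ, r sin θ) = (23.000000, -39.837169)
h = r sin θ − e = -39.837169 − 14 = -53.837169
x = r cos θ + √(L² − h²) = 23.000000 + √(88804.0 − 2898.4407) = 23.000000 + 293.096502 = 316.096502

316.0965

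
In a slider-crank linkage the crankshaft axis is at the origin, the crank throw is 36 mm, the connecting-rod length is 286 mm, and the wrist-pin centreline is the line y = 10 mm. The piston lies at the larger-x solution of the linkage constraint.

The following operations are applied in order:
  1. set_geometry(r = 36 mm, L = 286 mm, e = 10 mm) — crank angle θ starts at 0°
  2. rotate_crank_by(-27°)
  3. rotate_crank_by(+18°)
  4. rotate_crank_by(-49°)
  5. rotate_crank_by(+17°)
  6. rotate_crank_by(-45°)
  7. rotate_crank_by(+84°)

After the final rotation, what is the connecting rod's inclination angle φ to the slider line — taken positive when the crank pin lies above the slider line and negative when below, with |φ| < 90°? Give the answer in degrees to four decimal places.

set_geometry: r = 36 mm, L = 286 mm, e = 10 mm; θ ← 0°
rotate_crank_by(-27°): θ ← 0° -27° = -27°
rotate_crank_by(+18°): θ ← -27° +18° = -9°
rotate_crank_by(-49°): θ ← -9° -49° = -58°
rotate_crank_by(+17°): θ ← -58° +17° = -41°
rotate_crank_by(-45°): θ ← -41° -45° = -86°
rotate_crank_by(+84°): θ ← -86° +84° = -2°
crank pin P = (r cos θ, r sin θ) = (35.978070, -1.256382)
h = r sin θ − e = -1.256382 − 10 = -11.256382
sin φ = h / L = -11.256382 / 286 = -0.03935798
φ = arcsin(-0.03935798) = -2.255629°

-2.2556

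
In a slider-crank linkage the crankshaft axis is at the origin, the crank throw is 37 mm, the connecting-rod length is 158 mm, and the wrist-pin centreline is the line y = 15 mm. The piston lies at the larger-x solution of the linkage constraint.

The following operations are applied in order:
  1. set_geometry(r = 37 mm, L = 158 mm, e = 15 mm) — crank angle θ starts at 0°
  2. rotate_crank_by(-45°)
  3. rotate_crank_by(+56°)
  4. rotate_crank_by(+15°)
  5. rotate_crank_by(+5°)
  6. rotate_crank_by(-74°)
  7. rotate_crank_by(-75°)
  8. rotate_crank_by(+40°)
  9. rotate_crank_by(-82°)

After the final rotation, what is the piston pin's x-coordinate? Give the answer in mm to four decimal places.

120.7923

set_geometry: r = 37 mm, L = 158 mm, e = 15 mm; θ ← 0°
rotate_crank_by(-45°): θ ← 0° -45° = -45°
rotate_crank_by(+56°): θ ← -45° +56° = 11°
rotate_crank_by(+15°): θ ← 11° +15° = 26°
rotate_crank_by(+5°): θ ← 26° +5° = 31°
rotate_crank_by(-74°): θ ← 31° -74° = -43°
rotate_crank_by(-75°): θ ← -43° -75° = -118°
rotate_crank_by(+40°): θ ← -118° +40° = -78°
rotate_crank_by(-82°): θ ← -78° -82° = -160°
crank pin P = (r cos θ, r sin θ) = (-34.768627, -12.654745)
h = r sin θ − e = -12.654745 − 15 = -27.654745
x = r cos θ + √(L² − h²) = -34.768627 + √(24964.0 − 764.7849) = -34.768627 + 155.560969 = 120.792342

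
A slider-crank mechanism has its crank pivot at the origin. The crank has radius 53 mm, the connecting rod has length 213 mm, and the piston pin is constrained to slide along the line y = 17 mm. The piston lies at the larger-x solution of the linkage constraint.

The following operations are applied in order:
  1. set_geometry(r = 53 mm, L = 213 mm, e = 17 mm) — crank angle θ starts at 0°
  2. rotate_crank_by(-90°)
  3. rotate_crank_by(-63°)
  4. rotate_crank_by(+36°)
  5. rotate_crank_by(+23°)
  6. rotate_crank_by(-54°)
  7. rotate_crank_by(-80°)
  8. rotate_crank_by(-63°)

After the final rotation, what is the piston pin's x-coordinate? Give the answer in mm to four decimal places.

set_geometry: r = 53 mm, L = 213 mm, e = 17 mm; θ ← 0°
rotate_crank_by(-90°): θ ← 0° -90° = -90°
rotate_crank_by(-63°): θ ← -90° -63° = -153°
rotate_crank_by(+36°): θ ← -153° +36° = -117°
rotate_crank_by(+23°): θ ← -117° +23° = -94°
rotate_crank_by(-54°): θ ← -94° -54° = -148°
rotate_crank_by(-80°): θ ← -148° -80° = -228°
rotate_crank_by(-63°): θ ← -228° -63° = -291°
crank pin P = (r cos θ, r sin θ) = (18.993501, 49.479763)
h = r sin θ − e = 49.479763 − 17 = 32.479763
x = r cos θ + √(L² − h²) = 18.993501 + √(45369.0 − 1054.9350) = 18.993501 + 210.509062 = 229.502563

229.5026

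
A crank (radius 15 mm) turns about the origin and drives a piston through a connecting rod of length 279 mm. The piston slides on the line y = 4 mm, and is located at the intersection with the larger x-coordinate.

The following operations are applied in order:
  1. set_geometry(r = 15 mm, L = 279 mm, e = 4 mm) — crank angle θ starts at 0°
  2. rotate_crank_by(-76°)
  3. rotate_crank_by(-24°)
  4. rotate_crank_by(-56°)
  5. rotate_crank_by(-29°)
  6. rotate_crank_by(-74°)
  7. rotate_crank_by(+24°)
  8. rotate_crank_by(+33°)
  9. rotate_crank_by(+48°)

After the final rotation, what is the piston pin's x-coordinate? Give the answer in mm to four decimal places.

set_geometry: r = 15 mm, L = 279 mm, e = 4 mm; θ ← 0°
rotate_crank_by(-76°): θ ← 0° -76° = -76°
rotate_crank_by(-24°): θ ← -76° -24° = -100°
rotate_crank_by(-56°): θ ← -100° -56° = -156°
rotate_crank_by(-29°): θ ← -156° -29° = -185°
rotate_crank_by(-74°): θ ← -185° -74° = -259°
rotate_crank_by(+24°): θ ← -259° +24° = -235°
rotate_crank_by(+33°): θ ← -235° +33° = -202°
rotate_crank_by(+48°): θ ← -202° +48° = -154°
crank pin P = (r cos θ, r sin θ) = (-13.481911, -6.575567)
h = r sin θ − e = -6.575567 − 4 = -10.575567
x = r cos θ + √(L² − h²) = -13.481911 + √(77841.0 − 111.8426) = -13.481911 + 278.799493 = 265.317582

265.3176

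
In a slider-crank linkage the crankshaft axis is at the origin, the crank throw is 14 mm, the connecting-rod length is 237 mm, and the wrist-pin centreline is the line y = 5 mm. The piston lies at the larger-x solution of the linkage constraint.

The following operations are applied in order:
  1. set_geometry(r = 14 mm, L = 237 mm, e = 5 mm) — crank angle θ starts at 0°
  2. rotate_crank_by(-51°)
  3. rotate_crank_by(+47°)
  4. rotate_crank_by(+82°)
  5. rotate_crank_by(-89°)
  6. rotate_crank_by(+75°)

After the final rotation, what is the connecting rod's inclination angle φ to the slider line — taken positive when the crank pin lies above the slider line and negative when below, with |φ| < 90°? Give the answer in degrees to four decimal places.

set_geometry: r = 14 mm, L = 237 mm, e = 5 mm; θ ← 0°
rotate_crank_by(-51°): θ ← 0° -51° = -51°
rotate_crank_by(+47°): θ ← -51° +47° = -4°
rotate_crank_by(+82°): θ ← -4° +82° = 78°
rotate_crank_by(-89°): θ ← 78° -89° = -11°
rotate_crank_by(+75°): θ ← -11° +75° = 64°
crank pin P = (r cos θ, r sin θ) = (6.137196, 12.583117)
h = r sin θ − e = 12.583117 − 5 = 7.583117
sin φ = h / L = 7.583117 / 237 = 0.03199627
φ = arcsin(0.03199627) = 1.833564°

1.8336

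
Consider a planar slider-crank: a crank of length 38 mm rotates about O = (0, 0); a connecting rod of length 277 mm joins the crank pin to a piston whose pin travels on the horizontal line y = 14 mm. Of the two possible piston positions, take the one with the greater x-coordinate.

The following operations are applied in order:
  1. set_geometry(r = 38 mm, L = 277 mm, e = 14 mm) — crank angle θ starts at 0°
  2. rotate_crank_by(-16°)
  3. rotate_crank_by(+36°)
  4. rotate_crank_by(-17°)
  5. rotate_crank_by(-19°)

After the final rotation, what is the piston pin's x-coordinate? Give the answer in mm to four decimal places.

312.4446

set_geometry: r = 38 mm, L = 277 mm, e = 14 mm; θ ← 0°
rotate_crank_by(-16°): θ ← 0° -16° = -16°
rotate_crank_by(+36°): θ ← -16° +36° = 20°
rotate_crank_by(-17°): θ ← 20° -17° = 3°
rotate_crank_by(-19°): θ ← 3° -19° = -16°
crank pin P = (r cos θ, r sin θ) = (36.527944, -10.474220)
h = r sin θ − e = -10.474220 − 14 = -24.474220
x = r cos θ + √(L² − h²) = 36.527944 + √(76729.0 − 598.9874) = 36.527944 + 275.916677 = 312.444621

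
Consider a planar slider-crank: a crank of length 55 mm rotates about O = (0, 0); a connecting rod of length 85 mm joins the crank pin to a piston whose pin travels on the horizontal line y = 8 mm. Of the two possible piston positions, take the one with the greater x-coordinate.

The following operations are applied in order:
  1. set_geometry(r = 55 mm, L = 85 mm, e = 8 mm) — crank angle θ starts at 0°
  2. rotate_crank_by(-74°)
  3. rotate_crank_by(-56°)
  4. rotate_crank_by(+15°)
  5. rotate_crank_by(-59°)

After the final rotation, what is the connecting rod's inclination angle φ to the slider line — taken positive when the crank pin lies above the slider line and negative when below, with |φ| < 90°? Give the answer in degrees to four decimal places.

-9.3087

set_geometry: r = 55 mm, L = 85 mm, e = 8 mm; θ ← 0°
rotate_crank_by(-74°): θ ← 0° -74° = -74°
rotate_crank_by(-56°): θ ← -74° -56° = -130°
rotate_crank_by(+15°): θ ← -130° +15° = -115°
rotate_crank_by(-59°): θ ← -115° -59° = -174°
crank pin P = (r cos θ, r sin θ) = (-54.698704, -5.749065)
h = r sin θ − e = -5.749065 − 8 = -13.749065
sin φ = h / L = -13.749065 / 85 = -0.16175371
φ = arcsin(-0.16175371) = -9.308703°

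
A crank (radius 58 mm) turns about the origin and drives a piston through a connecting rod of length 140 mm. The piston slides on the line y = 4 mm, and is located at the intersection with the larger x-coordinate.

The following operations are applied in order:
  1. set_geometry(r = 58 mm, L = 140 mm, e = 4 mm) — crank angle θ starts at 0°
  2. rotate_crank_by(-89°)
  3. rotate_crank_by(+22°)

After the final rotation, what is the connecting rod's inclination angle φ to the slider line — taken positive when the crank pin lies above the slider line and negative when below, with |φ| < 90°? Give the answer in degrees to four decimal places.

-24.2000

set_geometry: r = 58 mm, L = 140 mm, e = 4 mm; θ ← 0°
rotate_crank_by(-89°): θ ← 0° -89° = -89°
rotate_crank_by(+22°): θ ← -89° +22° = -67°
crank pin P = (r cos θ, r sin θ) = (22.662405, -53.389282)
h = r sin θ − e = -53.389282 − 4 = -57.389282
sin φ = h / L = -57.389282 / 140 = -0.40992344
φ = arcsin(-0.40992344) = -24.200025°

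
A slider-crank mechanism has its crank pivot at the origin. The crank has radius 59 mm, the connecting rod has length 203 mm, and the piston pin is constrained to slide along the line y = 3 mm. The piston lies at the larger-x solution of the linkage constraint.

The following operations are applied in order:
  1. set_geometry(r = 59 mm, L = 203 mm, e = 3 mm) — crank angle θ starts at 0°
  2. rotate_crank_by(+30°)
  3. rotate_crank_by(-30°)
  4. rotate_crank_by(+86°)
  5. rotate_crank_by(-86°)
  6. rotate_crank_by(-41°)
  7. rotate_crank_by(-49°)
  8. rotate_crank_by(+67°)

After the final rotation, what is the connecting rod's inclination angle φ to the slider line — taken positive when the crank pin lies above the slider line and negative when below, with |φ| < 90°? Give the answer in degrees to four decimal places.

-7.3737

set_geometry: r = 59 mm, L = 203 mm, e = 3 mm; θ ← 0°
rotate_crank_by(+30°): θ ← 0° +30° = 30°
rotate_crank_by(-30°): θ ← 30° -30° = 0°
rotate_crank_by(+86°): θ ← 0° +86° = 86°
rotate_crank_by(-86°): θ ← 86° -86° = 0°
rotate_crank_by(-41°): θ ← 0° -41° = -41°
rotate_crank_by(-49°): θ ← -41° -49° = -90°
rotate_crank_by(+67°): θ ← -90° +67° = -23°
crank pin P = (r cos θ, r sin θ) = (54.309786, -23.053137)
h = r sin θ − e = -23.053137 − 3 = -26.053137
sin φ = h / L = -26.053137 / 203 = -0.12834057
φ = arcsin(-0.12834057) = -7.373711°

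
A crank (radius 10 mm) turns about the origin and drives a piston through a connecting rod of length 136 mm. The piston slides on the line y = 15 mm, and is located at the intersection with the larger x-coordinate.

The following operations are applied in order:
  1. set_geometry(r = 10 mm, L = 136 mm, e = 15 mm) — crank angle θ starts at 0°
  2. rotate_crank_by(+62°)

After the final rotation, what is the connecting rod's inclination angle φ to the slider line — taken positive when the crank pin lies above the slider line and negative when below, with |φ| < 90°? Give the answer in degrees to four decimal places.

set_geometry: r = 10 mm, L = 136 mm, e = 15 mm; θ ← 0°
rotate_crank_by(+62°): θ ← 0° +62° = 62°
crank pin P = (r cos θ, r sin θ) = (4.694716, 8.829476)
h = r sin θ − e = 8.829476 − 15 = -6.170524
sin φ = h / L = -6.170524 / 136 = -0.04537150
φ = arcsin(-0.04537150) = -2.600488°

-2.6005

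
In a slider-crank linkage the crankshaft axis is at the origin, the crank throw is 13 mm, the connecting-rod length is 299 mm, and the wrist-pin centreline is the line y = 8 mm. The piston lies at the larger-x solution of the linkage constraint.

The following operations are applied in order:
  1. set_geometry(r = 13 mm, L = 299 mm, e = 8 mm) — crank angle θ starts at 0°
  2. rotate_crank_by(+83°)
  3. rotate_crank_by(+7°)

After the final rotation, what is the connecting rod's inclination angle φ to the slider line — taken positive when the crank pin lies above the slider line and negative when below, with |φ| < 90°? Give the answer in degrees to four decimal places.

set_geometry: r = 13 mm, L = 299 mm, e = 8 mm; θ ← 0°
rotate_crank_by(+83°): θ ← 0° +83° = 83°
rotate_crank_by(+7°): θ ← 83° +7° = 90°
crank pin P = (r cos θ, r sin θ) = (0.000000, 13.000000)
h = r sin θ − e = 13.000000 − 8 = 5.000000
sin φ = h / L = 5.000000 / 299 = 0.01672241
φ = arcsin(0.01672241) = 0.958168°

0.9582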